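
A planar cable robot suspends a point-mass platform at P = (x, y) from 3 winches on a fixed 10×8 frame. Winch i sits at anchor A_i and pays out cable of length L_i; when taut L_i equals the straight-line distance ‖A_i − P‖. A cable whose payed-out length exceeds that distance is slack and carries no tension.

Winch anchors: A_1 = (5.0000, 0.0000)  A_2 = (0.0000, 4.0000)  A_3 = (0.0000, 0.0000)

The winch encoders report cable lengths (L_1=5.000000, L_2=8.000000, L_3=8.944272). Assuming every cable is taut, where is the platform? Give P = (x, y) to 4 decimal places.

(8.0000, 4.0000)

circle eqns → linear via eq_j − eq_1; set c_j = A_j·A_j − L_j²
c_1 = 25.0000+0.0000−25.0000 = 0.0000
10.0000·x − 8.0000·y = c_1−c_2 = 48.0000
10.0000·x + 0.0000·y = c_1−c_3 = 80.0000
solve first two rows → x=8.0000, y=4.0000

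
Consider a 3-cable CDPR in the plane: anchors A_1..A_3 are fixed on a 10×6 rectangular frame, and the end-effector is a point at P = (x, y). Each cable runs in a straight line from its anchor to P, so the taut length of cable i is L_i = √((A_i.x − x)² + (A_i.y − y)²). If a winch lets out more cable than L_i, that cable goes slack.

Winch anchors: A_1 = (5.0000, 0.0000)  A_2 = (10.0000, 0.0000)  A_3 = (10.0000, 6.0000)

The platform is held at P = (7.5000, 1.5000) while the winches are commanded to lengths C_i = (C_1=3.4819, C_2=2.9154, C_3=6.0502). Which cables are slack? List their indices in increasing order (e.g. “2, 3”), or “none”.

i=1: geometric 2.9155 vs commanded 3.4819 ⇒ slack
i=2: geometric 2.9155 vs commanded 2.9154 ⇒ taut
i=3: geometric 5.1478 vs commanded 6.0502 ⇒ slack

1, 3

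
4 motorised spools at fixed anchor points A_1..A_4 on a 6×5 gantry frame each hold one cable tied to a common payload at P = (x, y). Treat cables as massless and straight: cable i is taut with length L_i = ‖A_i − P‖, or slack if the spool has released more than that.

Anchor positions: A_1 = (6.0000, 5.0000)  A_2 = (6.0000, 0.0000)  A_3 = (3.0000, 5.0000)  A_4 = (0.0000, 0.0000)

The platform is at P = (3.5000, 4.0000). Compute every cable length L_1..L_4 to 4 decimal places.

(2.6926, 4.7170, 1.1180, 5.3151)

L_1: Δ = A_1−P = (2.5000, 1.0000) → ‖Δ‖ = √7.2500 = 2.6926
L_2: Δ = A_2−P = (2.5000, -4.0000) → ‖Δ‖ = √22.2500 = 4.7170
L_3: Δ = A_3−P = (-0.5000, 1.0000) → ‖Δ‖ = √1.2500 = 1.1180
L_4: Δ = A_4−P = (-3.5000, -4.0000) → ‖Δ‖ = √28.2500 = 5.3151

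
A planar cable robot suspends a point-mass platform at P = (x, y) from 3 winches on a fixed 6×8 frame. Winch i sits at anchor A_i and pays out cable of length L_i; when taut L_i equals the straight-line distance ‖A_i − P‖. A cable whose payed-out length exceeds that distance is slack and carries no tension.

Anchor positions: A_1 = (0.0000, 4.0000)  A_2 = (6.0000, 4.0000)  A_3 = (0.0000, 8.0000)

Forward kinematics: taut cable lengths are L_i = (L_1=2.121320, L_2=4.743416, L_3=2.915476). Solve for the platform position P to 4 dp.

(1.5000, 5.5000)

each cable: (A_i−P)·(A_i−P) = L_i²; let q_i = ‖A_i‖²−L_i²
q_1 = 0.0000+16.0000−4.5000 = 11.5000
row 1: -12.0000x + 0.0000y = -18.0000  (q_2=29.5000)
row 2: 0.0000x − 8.0000y = -44.0000  (q_3=55.5000)
Cramer on rows 1–2 → x = 1.5000, y = 5.5000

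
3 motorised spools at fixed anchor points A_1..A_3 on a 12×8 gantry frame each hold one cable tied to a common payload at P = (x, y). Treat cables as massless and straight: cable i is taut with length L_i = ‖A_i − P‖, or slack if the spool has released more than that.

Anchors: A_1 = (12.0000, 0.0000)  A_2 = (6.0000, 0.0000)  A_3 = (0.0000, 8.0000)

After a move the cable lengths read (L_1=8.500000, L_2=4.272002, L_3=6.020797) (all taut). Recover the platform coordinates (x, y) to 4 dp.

(4.5000, 4.0000)

each cable: (A_i−P)·(A_i−P) = L_i²; let q_i = ‖A_i‖²−L_i²
q_1 = 144.0000+0.0000−72.2500 = 71.7500
row 1: 12.0000x + 0.0000y = 54.0000  (q_2=17.7500)
row 2: 24.0000x − 16.0000y = 44.0000  (q_3=27.7500)
Cramer on rows 1–2 → x = 4.5000, y = 4.0000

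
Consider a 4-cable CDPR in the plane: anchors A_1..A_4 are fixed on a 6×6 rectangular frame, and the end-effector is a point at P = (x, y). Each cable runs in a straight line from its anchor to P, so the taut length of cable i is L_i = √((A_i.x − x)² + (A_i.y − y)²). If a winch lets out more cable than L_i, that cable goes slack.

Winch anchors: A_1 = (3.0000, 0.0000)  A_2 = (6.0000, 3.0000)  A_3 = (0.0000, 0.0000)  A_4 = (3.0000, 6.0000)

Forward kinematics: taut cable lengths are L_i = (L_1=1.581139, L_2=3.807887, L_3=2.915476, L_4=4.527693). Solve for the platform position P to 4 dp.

circle eqns → linear via eq_j − eq_1; set q_j = A_j·A_j − L_j²
q_1 = 9.0000+0.0000−2.5000 = 6.5000
-6.0000·x − 6.0000·y = q_1−q_2 = -24.0000
6.0000·x + 0.0000·y = q_1−q_3 = 15.0000
0.0000·x − 12.0000·y = q_1−q_4 = -18.0000
solve first two rows → x=2.5000, y=1.5000
check cable 4: ‖A_4−P‖² = 20.5000 ≈ L_4² = 20.5000 ✓

(2.5000, 1.5000)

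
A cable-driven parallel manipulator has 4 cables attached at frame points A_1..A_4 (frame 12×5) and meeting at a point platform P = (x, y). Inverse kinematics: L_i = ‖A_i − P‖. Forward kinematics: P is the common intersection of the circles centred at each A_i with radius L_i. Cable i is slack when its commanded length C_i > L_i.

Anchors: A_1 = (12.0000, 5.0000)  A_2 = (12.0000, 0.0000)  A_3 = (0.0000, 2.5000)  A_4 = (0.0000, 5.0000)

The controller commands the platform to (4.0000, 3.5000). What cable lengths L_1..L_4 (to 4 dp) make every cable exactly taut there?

L_1 = √((12.0000−4.0000)² + (5.0000−3.5000)²) = 8.1394
L_2 = √((12.0000−4.0000)² + (0.0000−3.5000)²) = 8.7321
L_3 = √((0.0000−4.0000)² + (2.5000−3.5000)²) = 4.1231
L_4 = √((0.0000−4.0000)² + (5.0000−3.5000)²) = 4.2720

(8.1394, 8.7321, 4.1231, 4.2720)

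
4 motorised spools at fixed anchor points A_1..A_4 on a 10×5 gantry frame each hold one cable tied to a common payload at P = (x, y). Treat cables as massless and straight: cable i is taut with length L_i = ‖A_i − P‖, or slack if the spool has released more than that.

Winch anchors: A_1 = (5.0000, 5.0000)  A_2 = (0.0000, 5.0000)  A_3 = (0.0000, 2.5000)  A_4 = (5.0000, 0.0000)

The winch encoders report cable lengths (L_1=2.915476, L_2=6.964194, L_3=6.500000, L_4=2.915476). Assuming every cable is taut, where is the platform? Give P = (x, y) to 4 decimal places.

circle eqns → linear via eq_j − eq_1; set q_j = A_j·A_j − L_j²
q_1 = 25.0000+25.0000−8.5000 = 41.5000
10.0000·x + 0.0000·y = q_1−q_2 = 65.0000
10.0000·x + 5.0000·y = q_1−q_3 = 77.5000
0.0000·x + 10.0000·y = q_1−q_4 = 25.0000
solve first two rows → x=6.5000, y=2.5000
check cable 4: ‖A_4−P‖² = 8.5000 ≈ L_4² = 8.5000 ✓

(6.5000, 2.5000)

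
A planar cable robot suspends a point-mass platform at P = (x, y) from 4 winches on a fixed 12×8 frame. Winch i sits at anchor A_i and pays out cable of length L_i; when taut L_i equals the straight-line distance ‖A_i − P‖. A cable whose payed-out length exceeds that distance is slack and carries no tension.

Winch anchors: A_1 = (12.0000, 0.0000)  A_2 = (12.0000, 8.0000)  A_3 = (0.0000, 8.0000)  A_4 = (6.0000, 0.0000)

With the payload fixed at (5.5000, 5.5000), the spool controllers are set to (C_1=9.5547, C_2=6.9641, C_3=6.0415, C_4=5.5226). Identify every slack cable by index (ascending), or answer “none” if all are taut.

1

cable 1: L_1 = ‖A_1−P‖ = 8.5147;  C_1 = 9.5547 → slack
cable 2: L_2 = ‖A_2−P‖ = 6.9642;  C_2 = 6.9641 → taut
cable 3: L_3 = ‖A_3−P‖ = 6.0415;  C_3 = 6.0415 → taut
cable 4: L_4 = ‖A_4−P‖ = 5.5227;  C_4 = 5.5226 → taut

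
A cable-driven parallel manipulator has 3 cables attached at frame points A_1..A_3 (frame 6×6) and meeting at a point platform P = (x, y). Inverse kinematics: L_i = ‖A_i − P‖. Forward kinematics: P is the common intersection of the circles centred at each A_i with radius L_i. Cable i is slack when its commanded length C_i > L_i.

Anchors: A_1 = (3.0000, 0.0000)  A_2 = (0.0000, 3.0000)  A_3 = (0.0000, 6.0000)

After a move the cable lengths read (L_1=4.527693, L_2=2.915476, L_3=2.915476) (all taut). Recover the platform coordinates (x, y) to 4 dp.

(2.5000, 4.5000)

expand ‖A_i−P‖²=L_i² and subtract eq 1 (k_i ≔ ‖A_i‖²−L_i²)
k_1 = 9.0000+0.0000−20.5000 = -11.5000
eq1−eq2 → [6.0000  -6.0000]·P = -12.0000
eq1−eq3 → [6.0000  -12.0000]·P = -39.0000
2×2 solve → P = (2.5000, 4.5000)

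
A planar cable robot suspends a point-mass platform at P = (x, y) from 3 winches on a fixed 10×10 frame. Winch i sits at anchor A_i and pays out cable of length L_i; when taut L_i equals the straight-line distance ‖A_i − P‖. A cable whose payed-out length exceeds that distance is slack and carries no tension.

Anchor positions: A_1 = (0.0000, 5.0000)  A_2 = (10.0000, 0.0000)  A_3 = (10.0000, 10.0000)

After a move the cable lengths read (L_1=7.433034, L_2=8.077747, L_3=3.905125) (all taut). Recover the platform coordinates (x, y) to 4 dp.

expand ‖A_i−P‖²=L_i² and subtract eq 1 (k_i ≔ ‖A_i‖²−L_i²)
k_1 = 0.0000+25.0000−55.2500 = -30.2500
eq1−eq2 → [-20.0000  10.0000]·P = -65.0000
eq1−eq3 → [-20.0000  -10.0000]·P = -215.0000
2×2 solve → P = (7.0000, 7.5000)

(7.0000, 7.5000)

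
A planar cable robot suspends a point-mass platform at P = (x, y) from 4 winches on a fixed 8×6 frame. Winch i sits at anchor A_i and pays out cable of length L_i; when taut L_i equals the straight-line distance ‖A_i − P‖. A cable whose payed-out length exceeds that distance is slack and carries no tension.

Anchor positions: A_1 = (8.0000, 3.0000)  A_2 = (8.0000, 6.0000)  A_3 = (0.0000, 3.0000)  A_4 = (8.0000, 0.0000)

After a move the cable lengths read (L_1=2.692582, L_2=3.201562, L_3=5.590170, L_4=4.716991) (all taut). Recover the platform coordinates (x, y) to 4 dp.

each cable: (A_i−P)·(A_i−P) = L_i²; let c_i = ‖A_i‖²−L_i²
c_1 = 64.0000+9.0000−7.2500 = 65.7500
row 1: 0.0000x − 6.0000y = -24.0000  (c_2=89.7500)
row 2: 16.0000x + 0.0000y = 88.0000  (c_3=-22.2500)
row 3: 0.0000x + 6.0000y = 24.0000  (c_4=41.7500)
Cramer on rows 1–2 → x = 5.5000, y = 4.0000
check cable 4: ‖A_4−P‖² = 22.2500 ≈ L_4² = 22.2500 ✓

(5.5000, 4.0000)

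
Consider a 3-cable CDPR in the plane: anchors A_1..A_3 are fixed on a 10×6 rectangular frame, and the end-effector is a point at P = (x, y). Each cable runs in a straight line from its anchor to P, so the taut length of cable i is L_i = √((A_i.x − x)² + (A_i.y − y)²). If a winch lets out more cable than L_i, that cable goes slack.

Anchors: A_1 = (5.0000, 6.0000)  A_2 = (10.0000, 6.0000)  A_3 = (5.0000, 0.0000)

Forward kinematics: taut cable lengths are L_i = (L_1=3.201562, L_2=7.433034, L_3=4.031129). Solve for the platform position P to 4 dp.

(3.0000, 3.5000)

expand ‖A_i−P‖²=L_i² and subtract eq 1 (c_i ≔ ‖A_i‖²−L_i²)
c_1 = 25.0000+36.0000−10.2500 = 50.7500
eq1−eq2 → [-10.0000  0.0000]·P = -30.0000
eq1−eq3 → [0.0000  12.0000]·P = 42.0000
2×2 solve → P = (3.0000, 3.5000)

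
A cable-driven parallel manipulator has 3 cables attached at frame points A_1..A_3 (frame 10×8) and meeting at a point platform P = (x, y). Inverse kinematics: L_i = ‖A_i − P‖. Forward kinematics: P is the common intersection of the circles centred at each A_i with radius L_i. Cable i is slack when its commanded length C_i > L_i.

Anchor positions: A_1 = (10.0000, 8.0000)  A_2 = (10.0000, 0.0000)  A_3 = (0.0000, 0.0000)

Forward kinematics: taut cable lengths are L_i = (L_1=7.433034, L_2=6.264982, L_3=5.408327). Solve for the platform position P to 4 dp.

circle eqns → linear via eq_j − eq_1; set q_j = A_j·A_j − L_j²
q_1 = 100.0000+64.0000−55.2500 = 108.7500
0.0000·x + 16.0000·y = q_1−q_2 = 48.0000
20.0000·x + 16.0000·y = q_1−q_3 = 138.0000
solve first two rows → x=4.5000, y=3.0000

(4.5000, 3.0000)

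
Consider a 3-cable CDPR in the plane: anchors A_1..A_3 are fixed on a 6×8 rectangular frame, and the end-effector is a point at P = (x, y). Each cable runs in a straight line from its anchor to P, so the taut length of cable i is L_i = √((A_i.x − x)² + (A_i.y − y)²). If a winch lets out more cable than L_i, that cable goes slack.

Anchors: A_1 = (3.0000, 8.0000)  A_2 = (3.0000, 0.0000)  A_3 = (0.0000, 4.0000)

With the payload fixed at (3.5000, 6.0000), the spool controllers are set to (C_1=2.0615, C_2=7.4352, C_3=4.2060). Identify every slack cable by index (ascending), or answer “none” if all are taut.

2, 3

i=1: geometric 2.0616 vs commanded 2.0615 ⇒ taut
i=2: geometric 6.0208 vs commanded 7.4352 ⇒ slack
i=3: geometric 4.0311 vs commanded 4.2060 ⇒ slack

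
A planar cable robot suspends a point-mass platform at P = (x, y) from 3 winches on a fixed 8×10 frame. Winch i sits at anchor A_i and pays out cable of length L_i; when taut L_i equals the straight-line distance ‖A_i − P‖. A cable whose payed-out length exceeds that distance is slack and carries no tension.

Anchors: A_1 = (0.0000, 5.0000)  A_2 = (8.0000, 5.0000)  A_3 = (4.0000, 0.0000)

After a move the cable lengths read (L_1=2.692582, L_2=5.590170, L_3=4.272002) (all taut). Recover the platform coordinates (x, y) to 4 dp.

(2.5000, 4.0000)

each cable: (A_i−P)·(A_i−P) = L_i²; let k_i = ‖A_i‖²−L_i²
k_1 = 0.0000+25.0000−7.2500 = 17.7500
row 1: -16.0000x + 0.0000y = -40.0000  (k_2=57.7500)
row 2: -8.0000x + 10.0000y = 20.0000  (k_3=-2.2500)
Cramer on rows 1–2 → x = 2.5000, y = 4.0000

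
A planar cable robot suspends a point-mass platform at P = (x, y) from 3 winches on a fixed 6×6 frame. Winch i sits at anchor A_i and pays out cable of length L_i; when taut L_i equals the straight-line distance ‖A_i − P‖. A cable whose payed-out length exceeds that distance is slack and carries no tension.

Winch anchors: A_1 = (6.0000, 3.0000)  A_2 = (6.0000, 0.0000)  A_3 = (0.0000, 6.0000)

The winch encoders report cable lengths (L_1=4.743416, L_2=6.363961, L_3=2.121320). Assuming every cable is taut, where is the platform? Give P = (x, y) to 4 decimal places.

circle eqns → linear via eq_j − eq_1; set c_j = A_j·A_j − L_j²
c_1 = 36.0000+9.0000−22.5000 = 22.5000
0.0000·x + 6.0000·y = c_1−c_2 = 27.0000
12.0000·x − 6.0000·y = c_1−c_3 = -9.0000
solve first two rows → x=1.5000, y=4.5000

(1.5000, 4.5000)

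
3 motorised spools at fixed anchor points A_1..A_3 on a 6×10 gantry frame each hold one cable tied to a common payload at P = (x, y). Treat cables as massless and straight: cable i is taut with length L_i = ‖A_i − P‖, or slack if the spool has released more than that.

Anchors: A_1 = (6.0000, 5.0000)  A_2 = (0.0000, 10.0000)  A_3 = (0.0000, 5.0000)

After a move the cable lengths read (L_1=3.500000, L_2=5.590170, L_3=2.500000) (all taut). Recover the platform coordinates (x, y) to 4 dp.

each cable: (A_i−P)·(A_i−P) = L_i²; let k_i = ‖A_i‖²−L_i²
k_1 = 36.0000+25.0000−12.2500 = 48.7500
row 1: 12.0000x − 10.0000y = -20.0000  (k_2=68.7500)
row 2: 12.0000x + 0.0000y = 30.0000  (k_3=18.7500)
Cramer on rows 1–2 → x = 2.5000, y = 5.0000

(2.5000, 5.0000)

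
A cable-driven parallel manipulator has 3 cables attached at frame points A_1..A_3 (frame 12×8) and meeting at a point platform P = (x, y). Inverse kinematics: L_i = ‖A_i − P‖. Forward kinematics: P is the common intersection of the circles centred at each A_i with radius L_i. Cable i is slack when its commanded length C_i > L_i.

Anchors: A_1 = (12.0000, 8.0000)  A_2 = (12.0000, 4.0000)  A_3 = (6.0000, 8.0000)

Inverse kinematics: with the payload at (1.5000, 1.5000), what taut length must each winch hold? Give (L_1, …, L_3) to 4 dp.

(12.3491, 10.7935, 7.9057)

L_1: Δ = A_1−P = (10.5000, 6.5000) → ‖Δ‖ = √152.5000 = 12.3491
L_2: Δ = A_2−P = (10.5000, 2.5000) → ‖Δ‖ = √116.5000 = 10.7935
L_3: Δ = A_3−P = (4.5000, 6.5000) → ‖Δ‖ = √62.5000 = 7.9057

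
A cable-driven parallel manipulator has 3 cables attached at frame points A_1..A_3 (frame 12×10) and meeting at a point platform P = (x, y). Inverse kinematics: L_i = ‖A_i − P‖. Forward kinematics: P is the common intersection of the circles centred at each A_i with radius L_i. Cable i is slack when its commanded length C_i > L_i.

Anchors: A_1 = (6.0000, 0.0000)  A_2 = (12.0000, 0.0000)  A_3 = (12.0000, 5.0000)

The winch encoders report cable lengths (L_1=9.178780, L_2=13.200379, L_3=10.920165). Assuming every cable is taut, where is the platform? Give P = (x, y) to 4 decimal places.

(1.5000, 8.0000)

expand ‖A_i−P‖²=L_i² and subtract eq 1 (q_i ≔ ‖A_i‖²−L_i²)
q_1 = 36.0000+0.0000−84.2500 = -48.2500
eq1−eq2 → [-12.0000  0.0000]·P = -18.0000
eq1−eq3 → [-12.0000  -10.0000]·P = -98.0000
2×2 solve → P = (1.5000, 8.0000)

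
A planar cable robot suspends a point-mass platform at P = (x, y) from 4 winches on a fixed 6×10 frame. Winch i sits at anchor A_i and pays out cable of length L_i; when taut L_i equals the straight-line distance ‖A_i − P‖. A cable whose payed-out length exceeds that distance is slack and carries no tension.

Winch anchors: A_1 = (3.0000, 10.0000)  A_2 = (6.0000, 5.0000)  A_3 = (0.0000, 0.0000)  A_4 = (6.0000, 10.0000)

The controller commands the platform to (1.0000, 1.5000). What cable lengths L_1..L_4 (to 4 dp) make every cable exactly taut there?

cable 1: Δx=2.0000, Δy=8.5000; L_1 = √(Δx²+Δy²) = 8.7321
cable 2: Δx=5.0000, Δy=3.5000; L_2 = √(Δx²+Δy²) = 6.1033
cable 3: Δx=-1.0000, Δy=-1.5000; L_3 = √(Δx²+Δy²) = 1.8028
cable 4: Δx=5.0000, Δy=8.5000; L_4 = √(Δx²+Δy²) = 9.8615

(8.7321, 6.1033, 1.8028, 9.8615)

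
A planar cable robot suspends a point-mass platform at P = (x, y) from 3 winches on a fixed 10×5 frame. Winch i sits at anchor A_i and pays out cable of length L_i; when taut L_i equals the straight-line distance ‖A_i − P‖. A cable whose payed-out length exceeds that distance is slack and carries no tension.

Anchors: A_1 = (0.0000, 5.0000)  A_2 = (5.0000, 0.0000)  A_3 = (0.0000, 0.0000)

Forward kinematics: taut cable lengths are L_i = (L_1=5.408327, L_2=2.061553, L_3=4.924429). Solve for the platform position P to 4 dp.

(4.5000, 2.0000)

expand ‖A_i−P‖²=L_i² and subtract eq 1 (q_i ≔ ‖A_i‖²−L_i²)
q_1 = 0.0000+25.0000−29.2500 = -4.2500
eq1−eq2 → [-10.0000  10.0000]·P = -25.0000
eq1−eq3 → [0.0000  10.0000]·P = 20.0000
2×2 solve → P = (4.5000, 2.0000)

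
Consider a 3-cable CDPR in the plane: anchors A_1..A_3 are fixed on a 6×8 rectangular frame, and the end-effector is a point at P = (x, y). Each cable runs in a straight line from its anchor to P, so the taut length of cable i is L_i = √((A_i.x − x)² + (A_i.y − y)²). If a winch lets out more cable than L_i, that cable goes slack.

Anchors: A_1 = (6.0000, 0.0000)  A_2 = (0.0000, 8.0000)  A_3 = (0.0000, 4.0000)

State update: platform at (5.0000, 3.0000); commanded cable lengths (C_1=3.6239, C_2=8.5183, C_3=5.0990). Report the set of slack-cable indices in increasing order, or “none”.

i=1: geometric 3.1623 vs commanded 3.6239 ⇒ slack
i=2: geometric 7.0711 vs commanded 8.5183 ⇒ slack
i=3: geometric 5.0990 vs commanded 5.0990 ⇒ taut

1, 2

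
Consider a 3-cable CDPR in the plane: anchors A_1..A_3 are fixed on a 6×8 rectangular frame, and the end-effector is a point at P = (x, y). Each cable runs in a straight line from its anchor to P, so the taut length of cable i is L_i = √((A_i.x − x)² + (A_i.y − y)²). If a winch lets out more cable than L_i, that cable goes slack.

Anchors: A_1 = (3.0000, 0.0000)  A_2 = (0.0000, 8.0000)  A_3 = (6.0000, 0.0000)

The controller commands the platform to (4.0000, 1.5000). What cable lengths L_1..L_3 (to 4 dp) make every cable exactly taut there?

L_1: Δ = A_1−P = (-1.0000, -1.5000) → ‖Δ‖ = √3.2500 = 1.8028
L_2: Δ = A_2−P = (-4.0000, 6.5000) → ‖Δ‖ = √58.2500 = 7.6322
L_3: Δ = A_3−P = (2.0000, -1.5000) → ‖Δ‖ = √6.2500 = 2.5000

(1.8028, 7.6322, 2.5000)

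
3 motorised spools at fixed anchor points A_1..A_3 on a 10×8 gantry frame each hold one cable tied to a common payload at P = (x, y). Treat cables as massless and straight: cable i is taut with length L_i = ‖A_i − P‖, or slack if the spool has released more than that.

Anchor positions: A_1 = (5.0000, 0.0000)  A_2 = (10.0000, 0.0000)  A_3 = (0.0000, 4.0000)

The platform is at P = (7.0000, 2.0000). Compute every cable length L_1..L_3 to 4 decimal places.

L_1 = √((5.0000−7.0000)² + (0.0000−2.0000)²) = 2.8284
L_2 = √((10.0000−7.0000)² + (0.0000−2.0000)²) = 3.6056
L_3 = √((0.0000−7.0000)² + (4.0000−2.0000)²) = 7.2801

(2.8284, 3.6056, 7.2801)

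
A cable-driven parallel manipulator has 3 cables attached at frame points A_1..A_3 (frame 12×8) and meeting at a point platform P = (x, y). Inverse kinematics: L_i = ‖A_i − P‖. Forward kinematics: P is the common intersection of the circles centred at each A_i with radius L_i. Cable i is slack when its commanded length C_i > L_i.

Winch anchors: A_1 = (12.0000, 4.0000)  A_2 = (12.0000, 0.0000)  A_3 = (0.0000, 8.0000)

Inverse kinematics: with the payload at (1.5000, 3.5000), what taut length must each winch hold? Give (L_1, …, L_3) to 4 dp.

(10.5119, 11.0680, 4.7434)

L_1 = √((12.0000−1.5000)² + (4.0000−3.5000)²) = 10.5119
L_2 = √((12.0000−1.5000)² + (0.0000−3.5000)²) = 11.0680
L_3 = √((0.0000−1.5000)² + (8.0000−3.5000)²) = 4.7434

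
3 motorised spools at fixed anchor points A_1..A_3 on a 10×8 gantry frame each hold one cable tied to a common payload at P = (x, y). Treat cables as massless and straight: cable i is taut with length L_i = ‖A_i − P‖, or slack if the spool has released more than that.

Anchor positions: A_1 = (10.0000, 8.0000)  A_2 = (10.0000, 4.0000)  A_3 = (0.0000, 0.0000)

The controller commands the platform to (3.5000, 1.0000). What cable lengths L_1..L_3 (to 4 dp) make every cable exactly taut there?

(9.5525, 7.1589, 3.6401)

cable 1: Δx=6.5000, Δy=7.0000; L_1 = √(Δx²+Δy²) = 9.5525
cable 2: Δx=6.5000, Δy=3.0000; L_2 = √(Δx²+Δy²) = 7.1589
cable 3: Δx=-3.5000, Δy=-1.0000; L_3 = √(Δx²+Δy²) = 3.6401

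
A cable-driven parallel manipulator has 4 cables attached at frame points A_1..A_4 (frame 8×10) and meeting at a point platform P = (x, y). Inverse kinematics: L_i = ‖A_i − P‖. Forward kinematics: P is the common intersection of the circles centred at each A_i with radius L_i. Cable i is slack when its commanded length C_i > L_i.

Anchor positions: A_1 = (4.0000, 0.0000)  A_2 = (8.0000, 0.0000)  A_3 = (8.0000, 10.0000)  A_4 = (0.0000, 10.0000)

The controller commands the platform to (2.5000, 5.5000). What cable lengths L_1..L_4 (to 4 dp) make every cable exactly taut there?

L_1 = √((4.0000−2.5000)² + (0.0000−5.5000)²) = 5.7009
L_2 = √((8.0000−2.5000)² + (0.0000−5.5000)²) = 7.7782
L_3 = √((8.0000−2.5000)² + (10.0000−5.5000)²) = 7.1063
L_4 = √((0.0000−2.5000)² + (10.0000−5.5000)²) = 5.1478

(5.7009, 7.7782, 7.1063, 5.1478)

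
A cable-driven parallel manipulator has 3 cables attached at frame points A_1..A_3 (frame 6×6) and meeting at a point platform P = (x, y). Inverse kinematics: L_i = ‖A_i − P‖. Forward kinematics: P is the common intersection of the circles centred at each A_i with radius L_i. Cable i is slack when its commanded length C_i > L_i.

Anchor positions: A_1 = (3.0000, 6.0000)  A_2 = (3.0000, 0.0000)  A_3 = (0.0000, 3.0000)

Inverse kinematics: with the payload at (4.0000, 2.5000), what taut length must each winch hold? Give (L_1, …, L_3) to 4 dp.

(3.6401, 2.6926, 4.0311)

cable 1: Δx=-1.0000, Δy=3.5000; L_1 = √(Δx²+Δy²) = 3.6401
cable 2: Δx=-1.0000, Δy=-2.5000; L_2 = √(Δx²+Δy²) = 2.6926
cable 3: Δx=-4.0000, Δy=0.5000; L_3 = √(Δx²+Δy²) = 4.0311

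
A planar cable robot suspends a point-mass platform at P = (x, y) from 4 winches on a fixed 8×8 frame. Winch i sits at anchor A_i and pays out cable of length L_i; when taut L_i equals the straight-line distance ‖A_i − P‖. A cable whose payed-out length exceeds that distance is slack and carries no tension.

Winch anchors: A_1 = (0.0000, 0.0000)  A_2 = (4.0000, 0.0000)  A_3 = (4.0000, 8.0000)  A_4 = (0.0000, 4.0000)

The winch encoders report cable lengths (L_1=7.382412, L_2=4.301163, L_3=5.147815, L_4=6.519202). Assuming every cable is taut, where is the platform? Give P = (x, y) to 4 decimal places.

expand ‖A_i−P‖²=L_i² and subtract eq 1 (c_i ≔ ‖A_i‖²−L_i²)
c_1 = 0.0000+0.0000−54.5000 = -54.5000
eq1−eq2 → [-8.0000  0.0000]·P = -52.0000
eq1−eq3 → [-8.0000  -16.0000]·P = -108.0000
eq1−eq4 → [0.0000  -8.0000]·P = -28.0000
2×2 solve → P = (6.5000, 3.5000)
check cable 4: ‖A_4−P‖² = 42.5000 ≈ L_4² = 42.5000 ✓

(6.5000, 3.5000)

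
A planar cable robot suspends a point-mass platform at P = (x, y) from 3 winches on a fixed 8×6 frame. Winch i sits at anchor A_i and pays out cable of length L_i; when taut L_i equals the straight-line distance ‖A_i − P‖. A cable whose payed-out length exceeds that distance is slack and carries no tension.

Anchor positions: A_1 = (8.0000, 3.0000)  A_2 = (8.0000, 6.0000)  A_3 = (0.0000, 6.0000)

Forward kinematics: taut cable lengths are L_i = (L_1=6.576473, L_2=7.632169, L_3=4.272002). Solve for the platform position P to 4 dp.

each cable: (A_i−P)·(A_i−P) = L_i²; let k_i = ‖A_i‖²−L_i²
k_1 = 64.0000+9.0000−43.2500 = 29.7500
row 1: 0.0000x − 6.0000y = -12.0000  (k_2=41.7500)
row 2: 16.0000x − 6.0000y = 12.0000  (k_3=17.7500)
Cramer on rows 1–2 → x = 1.5000, y = 2.0000

(1.5000, 2.0000)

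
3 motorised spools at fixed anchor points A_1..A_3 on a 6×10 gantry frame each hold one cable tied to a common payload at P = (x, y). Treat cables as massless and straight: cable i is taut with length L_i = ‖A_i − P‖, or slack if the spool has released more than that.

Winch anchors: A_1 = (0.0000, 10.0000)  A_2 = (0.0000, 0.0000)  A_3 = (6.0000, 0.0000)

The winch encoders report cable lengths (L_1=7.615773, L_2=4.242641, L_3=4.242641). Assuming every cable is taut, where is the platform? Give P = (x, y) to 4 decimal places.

expand ‖A_i−P‖²=L_i² and subtract eq 1 (c_i ≔ ‖A_i‖²−L_i²)
c_1 = 0.0000+100.0000−58.0000 = 42.0000
eq1−eq2 → [0.0000  20.0000]·P = 60.0000
eq1−eq3 → [-12.0000  20.0000]·P = 24.0000
2×2 solve → P = (3.0000, 3.0000)

(3.0000, 3.0000)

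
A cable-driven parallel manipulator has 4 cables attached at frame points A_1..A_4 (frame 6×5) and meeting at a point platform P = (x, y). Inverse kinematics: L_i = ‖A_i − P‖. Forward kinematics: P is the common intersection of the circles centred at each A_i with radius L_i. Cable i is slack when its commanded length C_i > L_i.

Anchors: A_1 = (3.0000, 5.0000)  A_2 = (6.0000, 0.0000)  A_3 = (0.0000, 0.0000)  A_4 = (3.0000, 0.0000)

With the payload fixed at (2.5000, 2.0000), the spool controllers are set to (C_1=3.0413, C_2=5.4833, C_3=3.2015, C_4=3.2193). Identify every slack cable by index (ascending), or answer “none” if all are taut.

2, 4

i=1: geometric 3.0414 vs commanded 3.0413 ⇒ taut
i=2: geometric 4.0311 vs commanded 5.4833 ⇒ slack
i=3: geometric 3.2016 vs commanded 3.2015 ⇒ taut
i=4: geometric 2.0616 vs commanded 3.2193 ⇒ slack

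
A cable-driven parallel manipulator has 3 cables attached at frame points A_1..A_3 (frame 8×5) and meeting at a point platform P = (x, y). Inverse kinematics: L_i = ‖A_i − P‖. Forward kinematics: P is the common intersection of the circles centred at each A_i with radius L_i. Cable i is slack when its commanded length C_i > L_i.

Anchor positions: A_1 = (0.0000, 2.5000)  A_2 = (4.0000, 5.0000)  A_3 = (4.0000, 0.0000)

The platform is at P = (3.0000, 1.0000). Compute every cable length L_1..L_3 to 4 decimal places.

L_1: Δ = A_1−P = (-3.0000, 1.5000) → ‖Δ‖ = √11.2500 = 3.3541
L_2: Δ = A_2−P = (1.0000, 4.0000) → ‖Δ‖ = √17.0000 = 4.1231
L_3: Δ = A_3−P = (1.0000, -1.0000) → ‖Δ‖ = √2.0000 = 1.4142

(3.3541, 4.1231, 1.4142)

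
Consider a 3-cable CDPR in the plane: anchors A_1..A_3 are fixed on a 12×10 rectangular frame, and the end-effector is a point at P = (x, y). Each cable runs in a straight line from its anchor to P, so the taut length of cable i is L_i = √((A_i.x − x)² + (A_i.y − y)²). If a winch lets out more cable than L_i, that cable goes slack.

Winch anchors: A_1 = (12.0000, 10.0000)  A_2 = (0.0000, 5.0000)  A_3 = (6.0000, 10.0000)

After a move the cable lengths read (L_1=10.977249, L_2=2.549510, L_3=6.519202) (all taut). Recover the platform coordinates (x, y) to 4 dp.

circle eqns → linear via eq_j − eq_1; set q_j = A_j·A_j − L_j²
q_1 = 144.0000+100.0000−120.5000 = 123.5000
24.0000·x + 10.0000·y = q_1−q_2 = 105.0000
12.0000·x + 0.0000·y = q_1−q_3 = 30.0000
solve first two rows → x=2.5000, y=4.5000

(2.5000, 4.5000)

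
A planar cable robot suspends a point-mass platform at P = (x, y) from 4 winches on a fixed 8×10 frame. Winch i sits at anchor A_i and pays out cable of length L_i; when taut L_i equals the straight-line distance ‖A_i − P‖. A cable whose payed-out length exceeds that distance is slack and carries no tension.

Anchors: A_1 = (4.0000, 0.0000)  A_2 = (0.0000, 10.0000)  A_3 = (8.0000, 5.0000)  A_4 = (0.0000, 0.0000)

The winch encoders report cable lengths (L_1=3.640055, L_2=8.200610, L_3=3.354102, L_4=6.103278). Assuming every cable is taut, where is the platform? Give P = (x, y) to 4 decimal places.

(5.0000, 3.5000)

circle eqns → linear via eq_j − eq_1; set k_j = A_j·A_j − L_j²
k_1 = 16.0000+0.0000−13.2500 = 2.7500
8.0000·x − 20.0000·y = k_1−k_2 = -30.0000
-8.0000·x − 10.0000·y = k_1−k_3 = -75.0000
8.0000·x + 0.0000·y = k_1−k_4 = 40.0000
solve first two rows → x=5.0000, y=3.5000
check cable 4: ‖A_4−P‖² = 37.2500 ≈ L_4² = 37.2500 ✓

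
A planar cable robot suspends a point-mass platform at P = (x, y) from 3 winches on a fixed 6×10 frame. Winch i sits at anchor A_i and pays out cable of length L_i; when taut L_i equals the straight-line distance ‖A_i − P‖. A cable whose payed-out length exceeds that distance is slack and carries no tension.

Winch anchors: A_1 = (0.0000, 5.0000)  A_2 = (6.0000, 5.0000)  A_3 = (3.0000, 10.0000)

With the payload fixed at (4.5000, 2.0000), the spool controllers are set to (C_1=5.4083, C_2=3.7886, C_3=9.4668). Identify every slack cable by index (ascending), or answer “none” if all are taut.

cable 1: √((-4.5000)²+(3.0000)²)=5.4083, C_1=5.4083: taut
cable 2: √((1.5000)²+(3.0000)²)=3.3541, C_2=3.7886: slack
cable 3: √((-1.5000)²+(8.0000)²)=8.1394, C_3=9.4668: slack

2, 3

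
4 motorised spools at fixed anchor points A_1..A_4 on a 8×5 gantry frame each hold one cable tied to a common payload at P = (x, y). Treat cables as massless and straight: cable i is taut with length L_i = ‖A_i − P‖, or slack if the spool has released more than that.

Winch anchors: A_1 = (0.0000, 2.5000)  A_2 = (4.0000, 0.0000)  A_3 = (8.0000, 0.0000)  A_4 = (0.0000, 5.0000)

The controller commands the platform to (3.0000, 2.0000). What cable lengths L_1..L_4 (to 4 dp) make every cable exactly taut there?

L_1: Δ = A_1−P = (-3.0000, 0.5000) → ‖Δ‖ = √9.2500 = 3.0414
L_2: Δ = A_2−P = (1.0000, -2.0000) → ‖Δ‖ = √5.0000 = 2.2361
L_3: Δ = A_3−P = (5.0000, -2.0000) → ‖Δ‖ = √29.0000 = 5.3852
L_4: Δ = A_4−P = (-3.0000, 3.0000) → ‖Δ‖ = √18.0000 = 4.2426

(3.0414, 2.2361, 5.3852, 4.2426)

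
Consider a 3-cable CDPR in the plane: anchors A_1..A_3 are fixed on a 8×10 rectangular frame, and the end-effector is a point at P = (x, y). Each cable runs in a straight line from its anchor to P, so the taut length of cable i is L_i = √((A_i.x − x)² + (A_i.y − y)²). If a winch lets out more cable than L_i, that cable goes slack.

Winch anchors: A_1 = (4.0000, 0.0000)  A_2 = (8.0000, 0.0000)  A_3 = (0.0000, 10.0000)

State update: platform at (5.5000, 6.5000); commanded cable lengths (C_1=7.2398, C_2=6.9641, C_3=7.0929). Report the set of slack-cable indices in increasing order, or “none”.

1, 3

cable 1: √((-1.5000)²+(-6.5000)²)=6.6708, C_1=7.2398: slack
cable 2: √((2.5000)²+(-6.5000)²)=6.9642, C_2=6.9641: taut
cable 3: √((-5.5000)²+(3.5000)²)=6.5192, C_3=7.0929: slack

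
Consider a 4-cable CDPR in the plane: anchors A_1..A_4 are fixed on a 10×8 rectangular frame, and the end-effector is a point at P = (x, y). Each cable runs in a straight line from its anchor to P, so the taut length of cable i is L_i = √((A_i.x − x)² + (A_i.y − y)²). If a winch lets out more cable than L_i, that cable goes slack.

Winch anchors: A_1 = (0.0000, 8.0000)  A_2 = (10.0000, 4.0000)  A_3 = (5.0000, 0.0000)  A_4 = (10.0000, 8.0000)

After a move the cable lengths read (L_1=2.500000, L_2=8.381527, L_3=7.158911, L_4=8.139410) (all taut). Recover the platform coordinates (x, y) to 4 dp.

each cable: (A_i−P)·(A_i−P) = L_i²; let q_i = ‖A_i‖²−L_i²
q_1 = 0.0000+64.0000−6.2500 = 57.7500
row 1: -20.0000x + 8.0000y = 12.0000  (q_2=45.7500)
row 2: -10.0000x + 16.0000y = 84.0000  (q_3=-26.2500)
row 3: -20.0000x + 0.0000y = -40.0000  (q_4=97.7500)
Cramer on rows 1–2 → x = 2.0000, y = 6.5000
check cable 4: ‖A_4−P‖² = 66.2500 ≈ L_4² = 66.2500 ✓

(2.0000, 6.5000)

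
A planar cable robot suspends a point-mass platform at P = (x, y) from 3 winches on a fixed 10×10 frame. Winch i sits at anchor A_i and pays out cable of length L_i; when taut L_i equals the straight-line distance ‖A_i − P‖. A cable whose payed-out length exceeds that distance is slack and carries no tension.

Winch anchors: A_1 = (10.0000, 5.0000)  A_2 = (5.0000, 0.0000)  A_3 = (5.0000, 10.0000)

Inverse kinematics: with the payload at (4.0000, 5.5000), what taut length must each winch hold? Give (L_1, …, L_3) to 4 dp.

(6.0208, 5.5902, 4.6098)

L_1: Δ = A_1−P = (6.0000, -0.5000) → ‖Δ‖ = √36.2500 = 6.0208
L_2: Δ = A_2−P = (1.0000, -5.5000) → ‖Δ‖ = √31.2500 = 5.5902
L_3: Δ = A_3−P = (1.0000, 4.5000) → ‖Δ‖ = √21.2500 = 4.6098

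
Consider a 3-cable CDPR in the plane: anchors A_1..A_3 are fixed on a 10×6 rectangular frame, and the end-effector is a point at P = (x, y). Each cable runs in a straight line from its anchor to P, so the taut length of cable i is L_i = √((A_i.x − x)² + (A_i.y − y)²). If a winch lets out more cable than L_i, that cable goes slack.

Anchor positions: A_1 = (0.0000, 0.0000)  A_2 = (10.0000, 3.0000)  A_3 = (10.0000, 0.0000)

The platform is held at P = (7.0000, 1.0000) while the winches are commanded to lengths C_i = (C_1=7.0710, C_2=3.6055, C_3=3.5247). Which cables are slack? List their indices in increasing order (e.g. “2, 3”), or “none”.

3

cable 1: √((-7.0000)²+(-1.0000)²)=7.0711, C_1=7.0710: taut
cable 2: √((3.0000)²+(2.0000)²)=3.6056, C_2=3.6055: taut
cable 3: √((3.0000)²+(-1.0000)²)=3.1623, C_3=3.5247: slack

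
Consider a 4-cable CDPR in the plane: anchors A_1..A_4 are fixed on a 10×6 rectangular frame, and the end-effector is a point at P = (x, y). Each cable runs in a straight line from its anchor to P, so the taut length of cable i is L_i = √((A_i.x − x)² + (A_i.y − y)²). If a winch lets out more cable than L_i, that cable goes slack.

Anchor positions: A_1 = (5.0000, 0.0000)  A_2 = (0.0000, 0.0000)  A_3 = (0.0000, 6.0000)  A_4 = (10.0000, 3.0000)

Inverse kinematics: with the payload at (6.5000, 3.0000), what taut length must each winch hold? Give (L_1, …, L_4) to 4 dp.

L_1 = √((5.0000−6.5000)² + (0.0000−3.0000)²) = 3.3541
L_2 = √((0.0000−6.5000)² + (0.0000−3.0000)²) = 7.1589
L_3 = √((0.0000−6.5000)² + (6.0000−3.0000)²) = 7.1589
L_4 = √((10.0000−6.5000)² + (3.0000−3.0000)²) = 3.5000

(3.3541, 7.1589, 7.1589, 3.5000)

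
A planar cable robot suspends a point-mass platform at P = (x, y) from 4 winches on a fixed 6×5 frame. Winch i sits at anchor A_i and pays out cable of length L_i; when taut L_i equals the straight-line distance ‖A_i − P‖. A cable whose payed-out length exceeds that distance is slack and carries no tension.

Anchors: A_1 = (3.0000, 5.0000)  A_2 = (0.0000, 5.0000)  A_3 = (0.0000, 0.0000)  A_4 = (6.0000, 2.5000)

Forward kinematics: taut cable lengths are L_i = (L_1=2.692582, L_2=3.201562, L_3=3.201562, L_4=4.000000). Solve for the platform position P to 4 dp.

(2.0000, 2.5000)

circle eqns → linear via eq_j − eq_1; set q_j = A_j·A_j − L_j²
q_1 = 9.0000+25.0000−7.2500 = 26.7500
6.0000·x + 0.0000·y = q_1−q_2 = 12.0000
6.0000·x + 10.0000·y = q_1−q_3 = 37.0000
-6.0000·x + 5.0000·y = q_1−q_4 = 0.5000
solve first two rows → x=2.0000, y=2.5000
check cable 4: ‖A_4−P‖² = 16.0000 ≈ L_4² = 16.0000 ✓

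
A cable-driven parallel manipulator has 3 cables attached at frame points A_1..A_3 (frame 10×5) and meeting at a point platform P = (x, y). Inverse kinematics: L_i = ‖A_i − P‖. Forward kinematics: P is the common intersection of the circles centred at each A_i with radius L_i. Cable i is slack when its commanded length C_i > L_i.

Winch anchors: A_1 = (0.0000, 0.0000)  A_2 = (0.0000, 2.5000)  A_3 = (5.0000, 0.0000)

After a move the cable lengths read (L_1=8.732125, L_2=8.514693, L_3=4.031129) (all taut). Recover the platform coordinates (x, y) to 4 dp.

circle eqns → linear via eq_j − eq_1; set c_j = A_j·A_j − L_j²
c_1 = 0.0000+0.0000−76.2500 = -76.2500
0.0000·x − 5.0000·y = c_1−c_2 = -10.0000
-10.0000·x + 0.0000·y = c_1−c_3 = -85.0000
solve first two rows → x=8.5000, y=2.0000

(8.5000, 2.0000)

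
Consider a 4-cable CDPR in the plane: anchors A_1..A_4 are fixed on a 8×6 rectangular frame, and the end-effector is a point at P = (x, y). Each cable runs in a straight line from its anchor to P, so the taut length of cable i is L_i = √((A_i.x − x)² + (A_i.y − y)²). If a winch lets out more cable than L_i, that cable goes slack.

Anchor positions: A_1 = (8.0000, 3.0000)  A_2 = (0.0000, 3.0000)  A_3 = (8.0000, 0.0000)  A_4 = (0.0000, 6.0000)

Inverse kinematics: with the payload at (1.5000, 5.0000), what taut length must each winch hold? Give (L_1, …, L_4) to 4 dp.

L_1 = √((8.0000−1.5000)² + (3.0000−5.0000)²) = 6.8007
L_2 = √((0.0000−1.5000)² + (3.0000−5.0000)²) = 2.5000
L_3 = √((8.0000−1.5000)² + (0.0000−5.0000)²) = 8.2006
L_4 = √((0.0000−1.5000)² + (6.0000−5.0000)²) = 1.8028

(6.8007, 2.5000, 8.2006, 1.8028)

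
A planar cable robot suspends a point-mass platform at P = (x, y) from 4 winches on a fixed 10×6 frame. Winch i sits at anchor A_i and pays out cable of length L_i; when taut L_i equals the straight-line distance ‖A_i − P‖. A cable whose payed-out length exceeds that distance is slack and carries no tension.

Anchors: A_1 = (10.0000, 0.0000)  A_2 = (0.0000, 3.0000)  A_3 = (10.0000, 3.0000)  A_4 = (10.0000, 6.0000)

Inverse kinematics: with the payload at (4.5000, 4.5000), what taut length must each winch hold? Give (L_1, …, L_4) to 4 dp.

(7.1063, 4.7434, 5.7009, 5.7009)

L_1: Δ = A_1−P = (5.5000, -4.5000) → ‖Δ‖ = √50.5000 = 7.1063
L_2: Δ = A_2−P = (-4.5000, -1.5000) → ‖Δ‖ = √22.5000 = 4.7434
L_3: Δ = A_3−P = (5.5000, -1.5000) → ‖Δ‖ = √32.5000 = 5.7009
L_4: Δ = A_4−P = (5.5000, 1.5000) → ‖Δ‖ = √32.5000 = 5.7009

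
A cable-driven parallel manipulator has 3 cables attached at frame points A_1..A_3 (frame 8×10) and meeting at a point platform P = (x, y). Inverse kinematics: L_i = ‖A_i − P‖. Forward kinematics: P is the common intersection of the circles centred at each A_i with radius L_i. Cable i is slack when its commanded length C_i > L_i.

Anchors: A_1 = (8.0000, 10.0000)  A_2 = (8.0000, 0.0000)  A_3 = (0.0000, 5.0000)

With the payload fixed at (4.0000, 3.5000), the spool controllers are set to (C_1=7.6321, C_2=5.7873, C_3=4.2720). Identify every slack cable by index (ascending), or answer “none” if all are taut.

cable 1: L_1 = ‖A_1−P‖ = 7.6322;  C_1 = 7.6321 → taut
cable 2: L_2 = ‖A_2−P‖ = 5.3151;  C_2 = 5.7873 → slack
cable 3: L_3 = ‖A_3−P‖ = 4.2720;  C_3 = 4.2720 → taut

2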